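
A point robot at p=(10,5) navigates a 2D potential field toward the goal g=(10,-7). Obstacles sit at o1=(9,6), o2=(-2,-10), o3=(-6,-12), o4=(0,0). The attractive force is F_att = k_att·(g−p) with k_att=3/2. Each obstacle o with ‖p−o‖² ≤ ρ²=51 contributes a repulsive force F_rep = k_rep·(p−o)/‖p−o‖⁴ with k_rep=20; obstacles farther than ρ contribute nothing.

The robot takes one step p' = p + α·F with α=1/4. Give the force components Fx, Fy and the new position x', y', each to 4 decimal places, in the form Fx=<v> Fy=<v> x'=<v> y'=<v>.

F_att = 3/2·(g−p) = 3/2·(0,-12) = (0.0000,-18.0000)
o1: d²=2 ≤ ρ²=51; F_rep = 20·(1,-1)/2² = (5.0000,-5.0000)
o2: d²=369 > ρ²=51 → inactive
o3: d²=545 > ρ²=51 → inactive
o4: d²=125 > ρ²=51 → inactive
F = F_att + ΣF_rep = (5.0000,-23.0000)
p' = p + 1/4·F = (11.2500,-0.7500)

Fx=5.0000 Fy=-23.0000 x'=11.2500 y'=-0.7500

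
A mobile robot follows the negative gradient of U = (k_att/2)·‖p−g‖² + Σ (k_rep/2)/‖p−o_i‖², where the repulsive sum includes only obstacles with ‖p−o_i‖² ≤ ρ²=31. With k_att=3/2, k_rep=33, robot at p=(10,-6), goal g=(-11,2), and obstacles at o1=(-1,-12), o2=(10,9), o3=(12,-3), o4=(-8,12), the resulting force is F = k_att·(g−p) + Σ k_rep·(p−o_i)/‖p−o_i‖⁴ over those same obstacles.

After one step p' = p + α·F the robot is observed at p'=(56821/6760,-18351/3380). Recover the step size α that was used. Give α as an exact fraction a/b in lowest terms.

α = 1/20

F_att = 3/2·(g−p) = 3/2·(-21,8) = (-31.5000,12.0000)
o1: d²=157 > ρ²=31 → inactive
o2: d²=225 > ρ²=31 → inactive
o3: d²=13 ≤ ρ²=31; F_rep = 33·(-2,-3)/13² = (-0.3905,-0.5858)
o4: d²=648 > ρ²=31 → inactive
F = F_att + ΣF_rep = (-31.8905,11.4142)
Δp = p'−p = (-1.5945,0.5707); α = Δx/Fx = (-10779/6760) / (-10779/338) = 1/20
check: Δy/Fy = (1929/3380) / (1929/169) = 1/20 ✓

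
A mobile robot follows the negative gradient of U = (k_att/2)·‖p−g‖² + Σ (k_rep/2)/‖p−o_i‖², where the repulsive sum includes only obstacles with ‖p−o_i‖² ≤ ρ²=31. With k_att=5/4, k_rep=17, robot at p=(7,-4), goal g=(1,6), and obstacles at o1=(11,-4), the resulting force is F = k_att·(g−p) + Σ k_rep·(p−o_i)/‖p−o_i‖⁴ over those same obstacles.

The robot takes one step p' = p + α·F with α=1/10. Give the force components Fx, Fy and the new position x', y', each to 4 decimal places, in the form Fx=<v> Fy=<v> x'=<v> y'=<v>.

F_att = 5/4·(g−p) = 5/4·(-6,10) = (-7.5000,12.5000)
o1: d²=16 ≤ ρ²=31; F_rep = 17·(-4,0)/16² = (-0.2656,0.0000)
F = F_att + ΣF_rep = (-7.7656,12.5000)
p' = p + 1/10·F = (6.2234,-2.7500)

Fx=-7.7656 Fy=12.5000 x'=6.2234 y'=-2.7500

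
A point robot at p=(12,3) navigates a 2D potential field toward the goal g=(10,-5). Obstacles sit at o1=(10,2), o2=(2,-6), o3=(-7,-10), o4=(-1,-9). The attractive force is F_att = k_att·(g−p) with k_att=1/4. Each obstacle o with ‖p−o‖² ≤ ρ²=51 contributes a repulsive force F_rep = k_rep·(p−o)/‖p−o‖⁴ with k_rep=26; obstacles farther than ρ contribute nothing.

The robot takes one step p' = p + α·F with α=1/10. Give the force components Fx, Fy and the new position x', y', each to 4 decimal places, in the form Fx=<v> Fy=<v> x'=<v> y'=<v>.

Fx=1.5800 Fy=-0.9600 x'=12.1580 y'=2.9040

F_att = 1/4·(g−p) = 1/4·(-2,-8) = (-0.5000,-2.0000)
o1: d²=5 ≤ ρ²=51; F_rep = 26·(2,1)/5² = (2.0800,1.0400)
o2: d²=181 > ρ²=51 → inactive
o3: d²=530 > ρ²=51 → inactive
o4: d²=313 > ρ²=51 → inactive
F = F_att + ΣF_rep = (1.5800,-0.9600)
p' = p + 1/10·F = (12.1580,2.9040)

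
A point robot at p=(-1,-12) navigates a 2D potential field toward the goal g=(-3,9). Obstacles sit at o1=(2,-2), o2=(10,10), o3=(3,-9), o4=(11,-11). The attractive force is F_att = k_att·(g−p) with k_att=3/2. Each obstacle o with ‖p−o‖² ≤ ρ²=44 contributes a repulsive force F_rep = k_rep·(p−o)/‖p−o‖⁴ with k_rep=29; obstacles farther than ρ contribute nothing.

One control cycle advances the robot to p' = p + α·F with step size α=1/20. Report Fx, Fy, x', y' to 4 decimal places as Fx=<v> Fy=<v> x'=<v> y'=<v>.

F_att = 3/2·(g−p) = 3/2·(-2,21) = (-3.0000,31.5000)
o1: d²=109 > ρ²=44 → inactive
o2: d²=605 > ρ²=44 → inactive
o3: d²=25 ≤ ρ²=44; F_rep = 29·(-4,-3)/25² = (-0.1856,-0.1392)
o4: d²=145 > ρ²=44 → inactive
F = F_att + ΣF_rep = (-3.1856,31.3608)
p' = p + 1/20·F = (-1.1593,-10.4320)

Fx=-3.1856 Fy=31.3608 x'=-1.1593 y'=-10.4320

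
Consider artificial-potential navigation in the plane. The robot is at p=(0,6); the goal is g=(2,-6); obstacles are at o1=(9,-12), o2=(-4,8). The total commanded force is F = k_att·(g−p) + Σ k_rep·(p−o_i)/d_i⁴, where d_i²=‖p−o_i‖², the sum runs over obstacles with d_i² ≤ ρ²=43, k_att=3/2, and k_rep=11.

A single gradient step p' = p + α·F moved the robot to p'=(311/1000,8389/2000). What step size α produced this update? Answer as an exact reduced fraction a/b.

F_att = 3/2·(g−p) = 3/2·(2,-12) = (3.0000,-18.0000)
o1: d²=405 > ρ²=43 → inactive
o2: d²=20 ≤ ρ²=43; F_rep = 11·(4,-2)/20² = (0.1100,-0.0550)
F = F_att + ΣF_rep = (3.1100,-18.0550)
Δp = p'−p = (0.3110,-1.8055); α = Δx/Fx = (311/1000) / (311/100) = 1/10
check: Δy/Fy = (-3611/2000) / (-3611/200) = 1/10 ✓

α = 1/10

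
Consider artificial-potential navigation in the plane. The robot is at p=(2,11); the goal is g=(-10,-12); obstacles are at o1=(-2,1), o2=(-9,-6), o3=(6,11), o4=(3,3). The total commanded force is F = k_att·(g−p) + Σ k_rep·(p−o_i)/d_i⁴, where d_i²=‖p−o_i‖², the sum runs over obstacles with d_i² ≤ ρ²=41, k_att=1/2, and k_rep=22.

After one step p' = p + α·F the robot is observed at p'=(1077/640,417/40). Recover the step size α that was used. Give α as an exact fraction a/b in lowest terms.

F_att = 1/2·(g−p) = 1/2·(-12,-23) = (-6.0000,-11.5000)
o1: d²=116 > ρ²=41 → inactive
o2: d²=410 > ρ²=41 → inactive
o3: d²=16 ≤ ρ²=41; F_rep = 22·(-4,0)/16² = (-0.3438,0.0000)
o4: d²=65 > ρ²=41 → inactive
F = F_att + ΣF_rep = (-6.3438,-11.5000)
Δp = p'−p = (-0.3172,-0.5750); α = Δx/Fx = (-203/640) / (-203/32) = 1/20
check: Δy/Fy = (-23/40) / (-23/2) = 1/20 ✓

α = 1/20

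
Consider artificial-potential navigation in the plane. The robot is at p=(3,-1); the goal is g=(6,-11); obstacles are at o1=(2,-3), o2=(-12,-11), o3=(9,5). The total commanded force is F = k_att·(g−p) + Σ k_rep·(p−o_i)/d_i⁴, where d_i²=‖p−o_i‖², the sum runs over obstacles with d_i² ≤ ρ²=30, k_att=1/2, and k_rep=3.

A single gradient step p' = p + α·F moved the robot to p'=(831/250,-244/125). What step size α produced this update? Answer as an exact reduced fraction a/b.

α = 1/5

F_att = 1/2·(g−p) = 1/2·(3,-10) = (1.5000,-5.0000)
o1: d²=5 ≤ ρ²=30; F_rep = 3·(1,2)/5² = (0.1200,0.2400)
o2: d²=325 > ρ²=30 → inactive
o3: d²=72 > ρ²=30 → inactive
F = F_att + ΣF_rep = (1.6200,-4.7600)
Δp = p'−p = (0.3240,-0.9520); α = Δx/Fx = (81/250) / (81/50) = 1/5
check: Δy/Fy = (-119/125) / (-119/25) = 1/5 ✓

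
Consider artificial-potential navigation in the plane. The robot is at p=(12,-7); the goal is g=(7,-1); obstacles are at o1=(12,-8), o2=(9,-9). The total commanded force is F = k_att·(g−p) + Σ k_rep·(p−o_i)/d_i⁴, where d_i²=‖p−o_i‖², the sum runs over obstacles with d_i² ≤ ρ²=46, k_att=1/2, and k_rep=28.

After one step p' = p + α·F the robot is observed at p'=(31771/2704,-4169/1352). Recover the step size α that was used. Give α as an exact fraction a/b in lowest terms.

α = 1/8

F_att = 1/2·(g−p) = 1/2·(-5,6) = (-2.5000,3.0000)
o1: d²=1 ≤ ρ²=46; F_rep = 28·(0,1)/1² = (0.0000,28.0000)
o2: d²=13 ≤ ρ²=46; F_rep = 28·(3,2)/13² = (0.4970,0.3314)
F = F_att + ΣF_rep = (-2.0030,31.3314)
Δp = p'−p = (-0.2504,3.9164); α = Δx/Fx = (-677/2704) / (-677/338) = 1/8
check: Δy/Fy = (5295/1352) / (5295/169) = 1/8 ✓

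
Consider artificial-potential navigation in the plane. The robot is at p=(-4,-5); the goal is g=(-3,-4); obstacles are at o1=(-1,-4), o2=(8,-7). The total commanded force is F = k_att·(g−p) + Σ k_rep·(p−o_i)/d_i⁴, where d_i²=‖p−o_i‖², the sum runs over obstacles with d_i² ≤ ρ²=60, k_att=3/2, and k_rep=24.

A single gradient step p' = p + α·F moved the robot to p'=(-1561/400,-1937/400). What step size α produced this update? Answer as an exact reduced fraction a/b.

α = 1/8

F_att = 3/2·(g−p) = 3/2·(1,1) = (1.5000,1.5000)
o1: d²=10 ≤ ρ²=60; F_rep = 24·(-3,-1)/10² = (-0.7200,-0.2400)
o2: d²=148 > ρ²=60 → inactive
F = F_att + ΣF_rep = (0.7800,1.2600)
Δp = p'−p = (0.0975,0.1575); α = Δx/Fx = (39/400) / (39/50) = 1/8
check: Δy/Fy = (63/400) / (63/50) = 1/8 ✓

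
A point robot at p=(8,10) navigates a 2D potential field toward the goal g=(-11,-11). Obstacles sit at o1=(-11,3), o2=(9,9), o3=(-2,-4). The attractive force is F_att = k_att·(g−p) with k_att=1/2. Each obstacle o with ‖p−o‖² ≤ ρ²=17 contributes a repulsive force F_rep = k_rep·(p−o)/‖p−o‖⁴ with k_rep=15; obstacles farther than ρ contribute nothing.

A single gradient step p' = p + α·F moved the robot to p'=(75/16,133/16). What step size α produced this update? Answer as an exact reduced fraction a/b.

F_att = 1/2·(g−p) = 1/2·(-19,-21) = (-9.5000,-10.5000)
o1: d²=410 > ρ²=17 → inactive
o2: d²=2 ≤ ρ²=17; F_rep = 15·(-1,1)/2² = (-3.7500,3.7500)
o3: d²=296 > ρ²=17 → inactive
F = F_att + ΣF_rep = (-13.2500,-6.7500)
Δp = p'−p = (-3.3125,-1.6875); α = Δx/Fx = (-53/16) / (-53/4) = 1/4
check: Δy/Fy = (-27/16) / (-27/4) = 1/4 ✓

α = 1/4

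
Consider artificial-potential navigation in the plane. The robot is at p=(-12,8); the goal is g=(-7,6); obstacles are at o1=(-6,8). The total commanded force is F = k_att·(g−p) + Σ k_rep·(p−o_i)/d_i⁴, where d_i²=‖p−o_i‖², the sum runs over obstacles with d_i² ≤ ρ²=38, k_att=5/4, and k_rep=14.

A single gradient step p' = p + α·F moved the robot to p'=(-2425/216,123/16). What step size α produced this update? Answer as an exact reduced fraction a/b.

α = 1/8

F_att = 5/4·(g−p) = 5/4·(5,-2) = (6.2500,-2.5000)
o1: d²=36 ≤ ρ²=38; F_rep = 14·(-6,0)/36² = (-0.0648,0.0000)
F = F_att + ΣF_rep = (6.1852,-2.5000)
Δp = p'−p = (0.7731,-0.3125); α = Δx/Fx = (167/216) / (167/27) = 1/8
check: Δy/Fy = (-5/16) / (-5/2) = 1/8 ✓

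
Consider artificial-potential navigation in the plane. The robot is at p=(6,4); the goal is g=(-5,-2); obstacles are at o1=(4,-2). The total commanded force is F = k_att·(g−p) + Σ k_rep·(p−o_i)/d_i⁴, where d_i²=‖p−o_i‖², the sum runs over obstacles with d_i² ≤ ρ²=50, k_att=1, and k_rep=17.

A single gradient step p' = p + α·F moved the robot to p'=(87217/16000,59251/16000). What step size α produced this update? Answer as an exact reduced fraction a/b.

α = 1/20

F_att = 1·(g−p) = 1·(-11,-6) = (-11.0000,-6.0000)
o1: d²=40 ≤ ρ²=50; F_rep = 17·(2,6)/40² = (0.0213,0.0638)
F = F_att + ΣF_rep = (-10.9787,-5.9363)
Δp = p'−p = (-0.5489,-0.2968); α = Δx/Fx = (-8783/16000) / (-8783/800) = 1/20
check: Δy/Fy = (-4749/16000) / (-4749/800) = 1/20 ✓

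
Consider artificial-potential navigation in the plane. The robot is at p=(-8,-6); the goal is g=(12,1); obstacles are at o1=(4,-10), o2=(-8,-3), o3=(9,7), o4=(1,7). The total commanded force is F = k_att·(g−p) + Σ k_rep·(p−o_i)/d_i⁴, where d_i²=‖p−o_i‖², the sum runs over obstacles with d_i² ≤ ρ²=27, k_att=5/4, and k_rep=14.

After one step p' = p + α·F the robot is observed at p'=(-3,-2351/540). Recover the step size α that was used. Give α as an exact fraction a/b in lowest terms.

F_att = 5/4·(g−p) = 5/4·(20,7) = (25.0000,8.7500)
o1: d²=160 > ρ²=27 → inactive
o2: d²=9 ≤ ρ²=27; F_rep = 14·(0,-3)/9² = (0.0000,-0.5185)
o3: d²=458 > ρ²=27 → inactive
o4: d²=250 > ρ²=27 → inactive
F = F_att + ΣF_rep = (25.0000,8.2315)
Δp = p'−p = (5.0000,1.6463); α = Δx/Fx = (5) / (25) = 1/5
check: Δy/Fy = (889/540) / (889/108) = 1/5 ✓

α = 1/5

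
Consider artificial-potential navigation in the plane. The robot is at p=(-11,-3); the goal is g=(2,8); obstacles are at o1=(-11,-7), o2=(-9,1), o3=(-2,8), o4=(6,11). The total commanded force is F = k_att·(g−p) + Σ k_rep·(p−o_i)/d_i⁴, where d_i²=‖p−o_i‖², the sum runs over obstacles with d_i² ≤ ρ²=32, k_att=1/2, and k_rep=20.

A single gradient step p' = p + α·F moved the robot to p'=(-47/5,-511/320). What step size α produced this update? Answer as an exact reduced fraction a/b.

F_att = 1/2·(g−p) = 1/2·(13,11) = (6.5000,5.5000)
o1: d²=16 ≤ ρ²=32; F_rep = 20·(0,4)/16² = (0.0000,0.3125)
o2: d²=20 ≤ ρ²=32; F_rep = 20·(-2,-4)/20² = (-0.1000,-0.2000)
o3: d²=202 > ρ²=32 → inactive
o4: d²=485 > ρ²=32 → inactive
F = F_att + ΣF_rep = (6.4000,5.6125)
Δp = p'−p = (1.6000,1.4031); α = Δx/Fx = (8/5) / (32/5) = 1/4
check: Δy/Fy = (449/320) / (449/80) = 1/4 ✓

α = 1/4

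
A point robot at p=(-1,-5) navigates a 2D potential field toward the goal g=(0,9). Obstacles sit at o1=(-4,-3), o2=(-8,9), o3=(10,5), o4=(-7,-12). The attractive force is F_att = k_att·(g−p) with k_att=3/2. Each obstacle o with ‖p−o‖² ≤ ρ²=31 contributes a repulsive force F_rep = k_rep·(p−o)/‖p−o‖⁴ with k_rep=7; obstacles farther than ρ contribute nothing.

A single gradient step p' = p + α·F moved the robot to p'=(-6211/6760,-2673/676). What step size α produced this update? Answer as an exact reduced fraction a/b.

F_att = 3/2·(g−p) = 3/2·(1,14) = (1.5000,21.0000)
o1: d²=13 ≤ ρ²=31; F_rep = 7·(3,-2)/13² = (0.1243,-0.0828)
o2: d²=245 > ρ²=31 → inactive
o3: d²=221 > ρ²=31 → inactive
o4: d²=85 > ρ²=31 → inactive
F = F_att + ΣF_rep = (1.6243,20.9172)
Δp = p'−p = (0.0812,1.0459); α = Δx/Fx = (549/6760) / (549/338) = 1/20
check: Δy/Fy = (707/676) / (3535/169) = 1/20 ✓

α = 1/20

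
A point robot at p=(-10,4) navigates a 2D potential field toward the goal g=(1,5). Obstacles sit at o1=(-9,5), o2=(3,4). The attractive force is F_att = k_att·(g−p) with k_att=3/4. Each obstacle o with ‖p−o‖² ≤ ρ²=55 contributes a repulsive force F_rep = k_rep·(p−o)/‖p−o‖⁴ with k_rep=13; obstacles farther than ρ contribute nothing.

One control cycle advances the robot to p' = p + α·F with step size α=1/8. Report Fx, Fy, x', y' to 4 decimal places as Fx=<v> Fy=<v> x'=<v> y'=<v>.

Fx=5.0000 Fy=-2.5000 x'=-9.3750 y'=3.6875

F_att = 3/4·(g−p) = 3/4·(11,1) = (8.2500,0.7500)
o1: d²=2 ≤ ρ²=55; F_rep = 13·(-1,-1)/2² = (-3.2500,-3.2500)
o2: d²=169 > ρ²=55 → inactive
F = F_att + ΣF_rep = (5.0000,-2.5000)
p' = p + 1/8·F = (-9.3750,3.6875)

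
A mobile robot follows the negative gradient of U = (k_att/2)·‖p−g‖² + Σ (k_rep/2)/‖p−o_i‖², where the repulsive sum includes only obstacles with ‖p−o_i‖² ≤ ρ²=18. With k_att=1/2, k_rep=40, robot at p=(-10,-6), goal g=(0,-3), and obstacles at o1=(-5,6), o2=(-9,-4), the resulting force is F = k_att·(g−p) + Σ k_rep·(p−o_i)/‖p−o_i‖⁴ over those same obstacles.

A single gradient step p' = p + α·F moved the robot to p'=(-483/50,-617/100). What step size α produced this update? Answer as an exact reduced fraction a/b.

F_att = 1/2·(g−p) = 1/2·(10,3) = (5.0000,1.5000)
o1: d²=169 > ρ²=18 → inactive
o2: d²=5 ≤ ρ²=18; F_rep = 40·(-1,-2)/5² = (-1.6000,-3.2000)
F = F_att + ΣF_rep = (3.4000,-1.7000)
Δp = p'−p = (0.3400,-0.1700); α = Δx/Fx = (17/50) / (17/5) = 1/10
check: Δy/Fy = (-17/100) / (-17/10) = 1/10 ✓

α = 1/10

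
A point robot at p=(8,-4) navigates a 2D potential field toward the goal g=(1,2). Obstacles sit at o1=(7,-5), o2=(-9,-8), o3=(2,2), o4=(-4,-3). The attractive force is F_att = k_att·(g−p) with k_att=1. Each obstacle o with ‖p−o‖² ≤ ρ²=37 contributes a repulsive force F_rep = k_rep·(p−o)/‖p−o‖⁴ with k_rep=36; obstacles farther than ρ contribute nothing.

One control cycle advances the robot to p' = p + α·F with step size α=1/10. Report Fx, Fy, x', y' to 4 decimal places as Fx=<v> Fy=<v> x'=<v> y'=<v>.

F_att = 1·(g−p) = 1·(-7,6) = (-7.0000,6.0000)
o1: d²=2 ≤ ρ²=37; F_rep = 36·(1,1)/2² = (9.0000,9.0000)
o2: d²=305 > ρ²=37 → inactive
o3: d²=72 > ρ²=37 → inactive
o4: d²=145 > ρ²=37 → inactive
F = F_att + ΣF_rep = (2.0000,15.0000)
p' = p + 1/10·F = (8.2000,-2.5000)

Fx=2.0000 Fy=15.0000 x'=8.2000 y'=-2.5000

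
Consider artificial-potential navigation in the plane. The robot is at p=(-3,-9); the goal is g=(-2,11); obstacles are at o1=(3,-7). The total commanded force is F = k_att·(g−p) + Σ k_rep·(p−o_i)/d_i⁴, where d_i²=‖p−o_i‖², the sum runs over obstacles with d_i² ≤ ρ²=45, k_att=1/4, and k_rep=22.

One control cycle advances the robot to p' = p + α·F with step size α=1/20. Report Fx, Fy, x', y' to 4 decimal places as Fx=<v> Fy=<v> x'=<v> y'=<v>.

Fx=0.1675 Fy=4.9725 x'=-2.9916 y'=-8.7514

F_att = 1/4·(g−p) = 1/4·(1,20) = (0.2500,5.0000)
o1: d²=40 ≤ ρ²=45; F_rep = 22·(-6,-2)/40² = (-0.0825,-0.0275)
F = F_att + ΣF_rep = (0.1675,4.9725)
p' = p + 1/20·F = (-2.9916,-8.7514)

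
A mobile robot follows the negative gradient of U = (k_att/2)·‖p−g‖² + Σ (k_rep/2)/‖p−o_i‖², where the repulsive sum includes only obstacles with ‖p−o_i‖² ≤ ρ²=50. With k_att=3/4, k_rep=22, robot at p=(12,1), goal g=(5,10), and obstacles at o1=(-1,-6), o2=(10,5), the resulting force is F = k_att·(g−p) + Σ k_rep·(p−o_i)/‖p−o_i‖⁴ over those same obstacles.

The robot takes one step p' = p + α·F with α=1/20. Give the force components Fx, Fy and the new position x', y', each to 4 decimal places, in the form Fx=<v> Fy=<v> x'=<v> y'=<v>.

F_att = 3/4·(g−p) = 3/4·(-7,9) = (-5.2500,6.7500)
o1: d²=218 > ρ²=50 → inactive
o2: d²=20 ≤ ρ²=50; F_rep = 22·(2,-4)/20² = (0.1100,-0.2200)
F = F_att + ΣF_rep = (-5.1400,6.5300)
p' = p + 1/20·F = (11.7430,1.3265)

Fx=-5.1400 Fy=6.5300 x'=11.7430 y'=1.3265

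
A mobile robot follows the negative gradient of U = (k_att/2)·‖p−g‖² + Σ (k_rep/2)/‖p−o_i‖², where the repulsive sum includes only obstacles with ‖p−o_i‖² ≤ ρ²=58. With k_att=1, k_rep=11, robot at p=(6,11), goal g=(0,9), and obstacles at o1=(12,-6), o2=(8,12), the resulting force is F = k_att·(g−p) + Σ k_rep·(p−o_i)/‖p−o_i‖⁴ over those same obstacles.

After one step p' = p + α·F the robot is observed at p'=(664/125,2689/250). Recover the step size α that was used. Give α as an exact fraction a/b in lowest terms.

F_att = 1·(g−p) = 1·(-6,-2) = (-6.0000,-2.0000)
o1: d²=325 > ρ²=58 → inactive
o2: d²=5 ≤ ρ²=58; F_rep = 11·(-2,-1)/5² = (-0.8800,-0.4400)
F = F_att + ΣF_rep = (-6.8800,-2.4400)
Δp = p'−p = (-0.6880,-0.2440); α = Δx/Fx = (-86/125) / (-172/25) = 1/10
check: Δy/Fy = (-61/250) / (-61/25) = 1/10 ✓

α = 1/10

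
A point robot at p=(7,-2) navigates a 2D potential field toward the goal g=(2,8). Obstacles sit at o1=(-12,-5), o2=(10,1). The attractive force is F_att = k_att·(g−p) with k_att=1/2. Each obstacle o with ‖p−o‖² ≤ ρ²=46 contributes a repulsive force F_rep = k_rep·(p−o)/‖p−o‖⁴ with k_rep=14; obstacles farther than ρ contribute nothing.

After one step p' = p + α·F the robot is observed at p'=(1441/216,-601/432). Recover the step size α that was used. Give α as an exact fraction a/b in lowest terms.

α = 1/8

F_att = 1/2·(g−p) = 1/2·(-5,10) = (-2.5000,5.0000)
o1: d²=370 > ρ²=46 → inactive
o2: d²=18 ≤ ρ²=46; F_rep = 14·(-3,-3)/18² = (-0.1296,-0.1296)
F = F_att + ΣF_rep = (-2.6296,4.8704)
Δp = p'−p = (-0.3287,0.6088); α = Δx/Fx = (-71/216) / (-71/27) = 1/8
check: Δy/Fy = (263/432) / (263/54) = 1/8 ✓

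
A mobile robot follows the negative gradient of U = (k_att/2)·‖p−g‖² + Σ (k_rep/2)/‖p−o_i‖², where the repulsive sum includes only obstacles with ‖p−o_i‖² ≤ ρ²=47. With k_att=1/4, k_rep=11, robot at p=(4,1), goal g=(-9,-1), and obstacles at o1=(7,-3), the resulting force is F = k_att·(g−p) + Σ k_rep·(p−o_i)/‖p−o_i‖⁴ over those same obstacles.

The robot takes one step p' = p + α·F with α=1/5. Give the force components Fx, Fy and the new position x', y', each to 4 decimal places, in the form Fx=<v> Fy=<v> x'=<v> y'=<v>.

F_att = 1/4·(g−p) = 1/4·(-13,-2) = (-3.2500,-0.5000)
o1: d²=25 ≤ ρ²=47; F_rep = 11·(-3,4)/25² = (-0.0528,0.0704)
F = F_att + ΣF_rep = (-3.3028,-0.4296)
p' = p + 1/5·F = (3.3394,0.9141)

Fx=-3.3028 Fy=-0.4296 x'=3.3394 y'=0.9141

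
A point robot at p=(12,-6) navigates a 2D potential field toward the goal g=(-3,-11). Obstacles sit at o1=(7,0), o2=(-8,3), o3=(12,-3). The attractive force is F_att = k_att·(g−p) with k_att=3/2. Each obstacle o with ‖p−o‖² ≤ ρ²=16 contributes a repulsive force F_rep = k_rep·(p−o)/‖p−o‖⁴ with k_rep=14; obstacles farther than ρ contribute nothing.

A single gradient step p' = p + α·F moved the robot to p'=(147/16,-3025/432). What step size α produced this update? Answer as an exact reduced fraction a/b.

F_att = 3/2·(g−p) = 3/2·(-15,-5) = (-22.5000,-7.5000)
o1: d²=61 > ρ²=16 → inactive
o2: d²=481 > ρ²=16 → inactive
o3: d²=9 ≤ ρ²=16; F_rep = 14·(0,-3)/9² = (0.0000,-0.5185)
F = F_att + ΣF_rep = (-22.5000,-8.0185)
Δp = p'−p = (-2.8125,-1.0023); α = Δx/Fx = (-45/16) / (-45/2) = 1/8
check: Δy/Fy = (-433/432) / (-433/54) = 1/8 ✓

α = 1/8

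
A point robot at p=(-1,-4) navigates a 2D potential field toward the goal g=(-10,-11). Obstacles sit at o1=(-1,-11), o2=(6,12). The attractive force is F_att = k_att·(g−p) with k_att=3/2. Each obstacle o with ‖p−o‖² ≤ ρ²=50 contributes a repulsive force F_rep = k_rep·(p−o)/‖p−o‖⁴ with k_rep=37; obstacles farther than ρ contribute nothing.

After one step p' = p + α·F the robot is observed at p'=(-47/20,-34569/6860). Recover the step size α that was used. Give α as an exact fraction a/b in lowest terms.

F_att = 3/2·(g−p) = 3/2·(-9,-7) = (-13.5000,-10.5000)
o1: d²=49 ≤ ρ²=50; F_rep = 37·(0,7)/49² = (0.0000,0.1079)
o2: d²=305 > ρ²=50 → inactive
F = F_att + ΣF_rep = (-13.5000,-10.3921)
Δp = p'−p = (-1.3500,-1.0392); α = Δx/Fx = (-27/20) / (-27/2) = 1/10
check: Δy/Fy = (-7129/6860) / (-7129/686) = 1/10 ✓

α = 1/10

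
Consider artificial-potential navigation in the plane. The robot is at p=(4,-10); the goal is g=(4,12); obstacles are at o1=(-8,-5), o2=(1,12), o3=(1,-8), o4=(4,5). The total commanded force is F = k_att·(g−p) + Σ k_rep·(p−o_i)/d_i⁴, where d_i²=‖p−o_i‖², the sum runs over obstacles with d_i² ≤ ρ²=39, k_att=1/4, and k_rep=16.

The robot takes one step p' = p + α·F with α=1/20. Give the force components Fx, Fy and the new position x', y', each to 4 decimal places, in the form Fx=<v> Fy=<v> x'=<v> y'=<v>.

F_att = 1/4·(g−p) = 1/4·(0,22) = (0.0000,5.5000)
o1: d²=169 > ρ²=39 → inactive
o2: d²=493 > ρ²=39 → inactive
o3: d²=13 ≤ ρ²=39; F_rep = 16·(3,-2)/13² = (0.2840,-0.1893)
o4: d²=225 > ρ²=39 → inactive
F = F_att + ΣF_rep = (0.2840,5.3107)
p' = p + 1/20·F = (4.0142,-9.7345)

Fx=0.2840 Fy=5.3107 x'=4.0142 y'=-9.7345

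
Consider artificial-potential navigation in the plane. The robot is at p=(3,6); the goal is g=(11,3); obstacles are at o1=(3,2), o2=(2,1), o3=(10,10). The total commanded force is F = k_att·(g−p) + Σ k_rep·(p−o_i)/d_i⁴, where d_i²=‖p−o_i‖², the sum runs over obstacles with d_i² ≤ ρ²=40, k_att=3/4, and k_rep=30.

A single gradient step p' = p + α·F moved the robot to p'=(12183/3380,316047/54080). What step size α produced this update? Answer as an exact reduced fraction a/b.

F_att = 3/4·(g−p) = 3/4·(8,-3) = (6.0000,-2.2500)
o1: d²=16 ≤ ρ²=40; F_rep = 30·(0,4)/16² = (0.0000,0.4688)
o2: d²=26 ≤ ρ²=40; F_rep = 30·(1,5)/26² = (0.0444,0.2219)
o3: d²=65 > ρ²=40 → inactive
F = F_att + ΣF_rep = (6.0444,-1.5594)
Δp = p'−p = (0.6044,-0.1559); α = Δx/Fx = (2043/3380) / (2043/338) = 1/10
check: Δy/Fy = (-8433/54080) / (-8433/5408) = 1/10 ✓

α = 1/10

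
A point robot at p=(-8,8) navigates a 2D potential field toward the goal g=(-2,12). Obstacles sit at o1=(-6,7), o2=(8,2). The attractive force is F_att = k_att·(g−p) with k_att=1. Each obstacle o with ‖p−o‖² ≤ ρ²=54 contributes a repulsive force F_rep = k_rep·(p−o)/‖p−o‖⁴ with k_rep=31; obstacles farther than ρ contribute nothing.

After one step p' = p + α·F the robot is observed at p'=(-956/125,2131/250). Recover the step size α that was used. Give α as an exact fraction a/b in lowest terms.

α = 1/10

F_att = 1·(g−p) = 1·(6,4) = (6.0000,4.0000)
o1: d²=5 ≤ ρ²=54; F_rep = 31·(-2,1)/5² = (-2.4800,1.2400)
o2: d²=292 > ρ²=54 → inactive
F = F_att + ΣF_rep = (3.5200,5.2400)
Δp = p'−p = (0.3520,0.5240); α = Δx/Fx = (44/125) / (88/25) = 1/10
check: Δy/Fy = (131/250) / (131/25) = 1/10 ✓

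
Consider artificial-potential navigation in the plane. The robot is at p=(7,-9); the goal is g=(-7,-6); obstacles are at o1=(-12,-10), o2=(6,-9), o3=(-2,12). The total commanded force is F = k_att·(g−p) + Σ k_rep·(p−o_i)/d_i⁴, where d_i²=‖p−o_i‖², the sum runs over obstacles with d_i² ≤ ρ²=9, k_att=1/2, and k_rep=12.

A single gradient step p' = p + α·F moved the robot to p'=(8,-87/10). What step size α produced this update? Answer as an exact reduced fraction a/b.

F_att = 1/2·(g−p) = 1/2·(-14,3) = (-7.0000,1.5000)
o1: d²=362 > ρ²=9 → inactive
o2: d²=1 ≤ ρ²=9; F_rep = 12·(1,0)/1² = (12.0000,0.0000)
o3: d²=522 > ρ²=9 → inactive
F = F_att + ΣF_rep = (5.0000,1.5000)
Δp = p'−p = (1.0000,0.3000); α = Δx/Fx = (1) / (5) = 1/5
check: Δy/Fy = (3/10) / (3/2) = 1/5 ✓

α = 1/5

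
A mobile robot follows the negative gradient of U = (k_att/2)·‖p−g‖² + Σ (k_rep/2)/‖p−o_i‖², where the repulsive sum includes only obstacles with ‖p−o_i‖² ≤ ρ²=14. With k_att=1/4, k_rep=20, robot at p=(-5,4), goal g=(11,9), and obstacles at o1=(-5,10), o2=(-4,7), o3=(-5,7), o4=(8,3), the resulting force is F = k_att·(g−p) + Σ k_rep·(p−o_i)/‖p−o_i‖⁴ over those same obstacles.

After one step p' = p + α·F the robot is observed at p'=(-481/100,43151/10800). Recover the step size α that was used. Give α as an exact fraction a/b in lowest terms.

F_att = 1/4·(g−p) = 1/4·(16,5) = (4.0000,1.2500)
o1: d²=36 > ρ²=14 → inactive
o2: d²=10 ≤ ρ²=14; F_rep = 20·(-1,-3)/10² = (-0.2000,-0.6000)
o3: d²=9 ≤ ρ²=14; F_rep = 20·(0,-3)/9² = (0.0000,-0.7407)
o4: d²=170 > ρ²=14 → inactive
F = F_att + ΣF_rep = (3.8000,-0.0907)
Δp = p'−p = (0.1900,-0.0045); α = Δx/Fx = (19/100) / (19/5) = 1/20
check: Δy/Fy = (-49/10800) / (-49/540) = 1/20 ✓

α = 1/20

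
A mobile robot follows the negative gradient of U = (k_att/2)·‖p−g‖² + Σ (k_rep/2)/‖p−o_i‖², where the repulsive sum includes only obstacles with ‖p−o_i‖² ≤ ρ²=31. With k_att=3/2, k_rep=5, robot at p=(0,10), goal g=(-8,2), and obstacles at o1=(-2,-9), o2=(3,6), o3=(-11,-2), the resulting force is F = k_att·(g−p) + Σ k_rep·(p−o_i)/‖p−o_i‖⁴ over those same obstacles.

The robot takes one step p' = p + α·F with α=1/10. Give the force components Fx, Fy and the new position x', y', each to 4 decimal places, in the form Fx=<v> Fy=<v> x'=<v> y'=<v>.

F_att = 3/2·(g−p) = 3/2·(-8,-8) = (-12.0000,-12.0000)
o1: d²=365 > ρ²=31 → inactive
o2: d²=25 ≤ ρ²=31; F_rep = 5·(-3,4)/25² = (-0.0240,0.0320)
o3: d²=265 > ρ²=31 → inactive
F = F_att + ΣF_rep = (-12.0240,-11.9680)
p' = p + 1/10·F = (-1.2024,8.8032)

Fx=-12.0240 Fy=-11.9680 x'=-1.2024 y'=8.8032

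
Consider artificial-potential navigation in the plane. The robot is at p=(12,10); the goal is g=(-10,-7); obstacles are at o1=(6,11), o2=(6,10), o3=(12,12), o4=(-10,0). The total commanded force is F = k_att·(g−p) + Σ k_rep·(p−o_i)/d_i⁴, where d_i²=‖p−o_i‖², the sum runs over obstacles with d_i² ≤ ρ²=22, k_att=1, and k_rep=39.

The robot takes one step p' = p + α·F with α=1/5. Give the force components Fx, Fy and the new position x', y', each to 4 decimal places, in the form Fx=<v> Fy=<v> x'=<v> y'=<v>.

Fx=-22.0000 Fy=-21.8750 x'=7.6000 y'=5.6250

F_att = 1·(g−p) = 1·(-22,-17) = (-22.0000,-17.0000)
o1: d²=37 > ρ²=22 → inactive
o2: d²=36 > ρ²=22 → inactive
o3: d²=4 ≤ ρ²=22; F_rep = 39·(0,-2)/4² = (0.0000,-4.8750)
o4: d²=584 > ρ²=22 → inactive
F = F_att + ΣF_rep = (-22.0000,-21.8750)
p' = p + 1/5·F = (7.6000,5.6250)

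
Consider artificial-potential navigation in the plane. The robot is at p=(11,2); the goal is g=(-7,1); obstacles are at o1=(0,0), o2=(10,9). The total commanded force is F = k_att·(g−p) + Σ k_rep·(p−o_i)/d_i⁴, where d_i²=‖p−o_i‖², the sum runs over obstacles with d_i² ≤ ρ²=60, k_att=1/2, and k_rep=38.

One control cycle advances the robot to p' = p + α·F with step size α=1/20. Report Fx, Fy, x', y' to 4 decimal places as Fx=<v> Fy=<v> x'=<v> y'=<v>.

Fx=-8.9848 Fy=-0.6064 x'=10.5508 y'=1.9697

F_att = 1/2·(g−p) = 1/2·(-18,-1) = (-9.0000,-0.5000)
o1: d²=125 > ρ²=60 → inactive
o2: d²=50 ≤ ρ²=60; F_rep = 38·(1,-7)/50² = (0.0152,-0.1064)
F = F_att + ΣF_rep = (-8.9848,-0.6064)
p' = p + 1/20·F = (10.5508,1.9697)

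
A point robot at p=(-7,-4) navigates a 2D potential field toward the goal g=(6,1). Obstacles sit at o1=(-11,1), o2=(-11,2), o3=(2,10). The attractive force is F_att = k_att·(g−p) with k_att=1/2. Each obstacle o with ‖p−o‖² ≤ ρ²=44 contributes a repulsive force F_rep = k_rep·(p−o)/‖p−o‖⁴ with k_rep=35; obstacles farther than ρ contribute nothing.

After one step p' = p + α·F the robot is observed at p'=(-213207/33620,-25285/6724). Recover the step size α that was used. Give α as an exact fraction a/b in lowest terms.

F_att = 1/2·(g−p) = 1/2·(13,5) = (6.5000,2.5000)
o1: d²=41 ≤ ρ²=44; F_rep = 35·(4,-5)/41² = (0.0833,-0.1041)
o2: d²=52 > ρ²=44 → inactive
o3: d²=277 > ρ²=44 → inactive
F = F_att + ΣF_rep = (6.5833,2.3959)
Δp = p'−p = (0.6583,0.2396); α = Δx/Fx = (22133/33620) / (22133/3362) = 1/10
check: Δy/Fy = (1611/6724) / (8055/3362) = 1/10 ✓

α = 1/10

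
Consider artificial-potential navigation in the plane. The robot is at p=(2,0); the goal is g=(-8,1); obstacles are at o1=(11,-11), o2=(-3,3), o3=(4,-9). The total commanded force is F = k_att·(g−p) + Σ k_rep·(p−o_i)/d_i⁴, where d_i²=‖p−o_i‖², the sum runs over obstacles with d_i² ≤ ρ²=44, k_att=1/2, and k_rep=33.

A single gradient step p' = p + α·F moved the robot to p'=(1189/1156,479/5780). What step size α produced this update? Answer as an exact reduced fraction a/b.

α = 1/5

F_att = 1/2·(g−p) = 1/2·(-10,1) = (-5.0000,0.5000)
o1: d²=202 > ρ²=44 → inactive
o2: d²=34 ≤ ρ²=44; F_rep = 33·(5,-3)/34² = (0.1427,-0.0856)
o3: d²=85 > ρ²=44 → inactive
F = F_att + ΣF_rep = (-4.8573,0.4144)
Δp = p'−p = (-0.9715,0.0829); α = Δx/Fx = (-1123/1156) / (-5615/1156) = 1/5
check: Δy/Fy = (479/5780) / (479/1156) = 1/5 ✓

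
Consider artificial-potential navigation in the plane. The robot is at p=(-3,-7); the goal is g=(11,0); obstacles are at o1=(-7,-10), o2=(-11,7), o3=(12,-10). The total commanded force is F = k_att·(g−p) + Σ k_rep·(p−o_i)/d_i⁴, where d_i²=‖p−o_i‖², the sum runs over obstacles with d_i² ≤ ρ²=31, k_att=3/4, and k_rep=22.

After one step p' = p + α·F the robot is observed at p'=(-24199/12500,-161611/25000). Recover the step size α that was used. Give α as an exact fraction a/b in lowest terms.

α = 1/10

F_att = 3/4·(g−p) = 3/4·(14,7) = (10.5000,5.2500)
o1: d²=25 ≤ ρ²=31; F_rep = 22·(4,3)/25² = (0.1408,0.1056)
o2: d²=260 > ρ²=31 → inactive
o3: d²=234 > ρ²=31 → inactive
F = F_att + ΣF_rep = (10.6408,5.3556)
Δp = p'−p = (1.0641,0.5356); α = Δx/Fx = (13301/12500) / (13301/1250) = 1/10
check: Δy/Fy = (13389/25000) / (13389/2500) = 1/10 ✓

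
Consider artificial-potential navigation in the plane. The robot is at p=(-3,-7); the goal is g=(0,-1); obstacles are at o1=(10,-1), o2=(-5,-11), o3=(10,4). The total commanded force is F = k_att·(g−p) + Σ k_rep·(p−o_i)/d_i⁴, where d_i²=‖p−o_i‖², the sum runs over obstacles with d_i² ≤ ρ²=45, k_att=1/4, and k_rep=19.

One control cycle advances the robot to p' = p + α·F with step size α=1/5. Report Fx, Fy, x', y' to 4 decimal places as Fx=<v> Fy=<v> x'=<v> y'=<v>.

F_att = 1/4·(g−p) = 1/4·(3,6) = (0.7500,1.5000)
o1: d²=205 > ρ²=45 → inactive
o2: d²=20 ≤ ρ²=45; F_rep = 19·(2,4)/20² = (0.0950,0.1900)
o3: d²=290 > ρ²=45 → inactive
F = F_att + ΣF_rep = (0.8450,1.6900)
p' = p + 1/5·F = (-2.8310,-6.6620)

Fx=0.8450 Fy=1.6900 x'=-2.8310 y'=-6.6620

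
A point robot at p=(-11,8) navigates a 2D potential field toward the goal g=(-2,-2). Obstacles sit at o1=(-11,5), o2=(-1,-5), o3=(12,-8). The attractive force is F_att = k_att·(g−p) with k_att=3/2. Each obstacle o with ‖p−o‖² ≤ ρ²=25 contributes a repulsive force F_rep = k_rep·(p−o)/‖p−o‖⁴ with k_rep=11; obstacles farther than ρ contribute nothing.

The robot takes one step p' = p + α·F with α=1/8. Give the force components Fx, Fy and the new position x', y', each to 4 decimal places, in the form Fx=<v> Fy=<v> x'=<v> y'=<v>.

F_att = 3/2·(g−p) = 3/2·(9,-10) = (13.5000,-15.0000)
o1: d²=9 ≤ ρ²=25; F_rep = 11·(0,3)/9² = (0.0000,0.4074)
o2: d²=269 > ρ²=25 → inactive
o3: d²=785 > ρ²=25 → inactive
F = F_att + ΣF_rep = (13.5000,-14.5926)
p' = p + 1/8·F = (-9.3125,6.1759)

Fx=13.5000 Fy=-14.5926 x'=-9.3125 y'=6.1759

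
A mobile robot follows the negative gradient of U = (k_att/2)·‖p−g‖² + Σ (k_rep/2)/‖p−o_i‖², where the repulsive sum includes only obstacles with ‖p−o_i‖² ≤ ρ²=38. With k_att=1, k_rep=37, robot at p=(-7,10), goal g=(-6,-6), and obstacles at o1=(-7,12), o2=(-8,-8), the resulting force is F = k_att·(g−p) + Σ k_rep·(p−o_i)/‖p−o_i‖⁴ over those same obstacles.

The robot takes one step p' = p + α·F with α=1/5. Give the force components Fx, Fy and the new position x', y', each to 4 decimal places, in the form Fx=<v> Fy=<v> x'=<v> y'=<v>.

Fx=1.0000 Fy=-20.6250 x'=-6.8000 y'=5.8750

F_att = 1·(g−p) = 1·(1,-16) = (1.0000,-16.0000)
o1: d²=4 ≤ ρ²=38; F_rep = 37·(0,-2)/4² = (0.0000,-4.6250)
o2: d²=325 > ρ²=38 → inactive
F = F_att + ΣF_rep = (1.0000,-20.6250)
p' = p + 1/5·F = (-6.8000,5.8750)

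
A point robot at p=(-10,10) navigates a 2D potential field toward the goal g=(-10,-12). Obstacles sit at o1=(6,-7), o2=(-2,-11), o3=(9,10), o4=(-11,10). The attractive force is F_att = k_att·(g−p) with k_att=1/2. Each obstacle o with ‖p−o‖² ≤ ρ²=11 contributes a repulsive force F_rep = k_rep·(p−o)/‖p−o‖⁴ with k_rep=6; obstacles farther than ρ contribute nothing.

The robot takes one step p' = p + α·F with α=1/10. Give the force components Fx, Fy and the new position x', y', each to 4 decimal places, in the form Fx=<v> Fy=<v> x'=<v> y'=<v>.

Fx=6.0000 Fy=-11.0000 x'=-9.4000 y'=8.9000

F_att = 1/2·(g−p) = 1/2·(0,-22) = (0.0000,-11.0000)
o1: d²=545 > ρ²=11 → inactive
o2: d²=505 > ρ²=11 → inactive
o3: d²=361 > ρ²=11 → inactive
o4: d²=1 ≤ ρ²=11; F_rep = 6·(1,0)/1² = (6.0000,0.0000)
F = F_att + ΣF_rep = (6.0000,-11.0000)
p' = p + 1/10·F = (-9.4000,8.9000)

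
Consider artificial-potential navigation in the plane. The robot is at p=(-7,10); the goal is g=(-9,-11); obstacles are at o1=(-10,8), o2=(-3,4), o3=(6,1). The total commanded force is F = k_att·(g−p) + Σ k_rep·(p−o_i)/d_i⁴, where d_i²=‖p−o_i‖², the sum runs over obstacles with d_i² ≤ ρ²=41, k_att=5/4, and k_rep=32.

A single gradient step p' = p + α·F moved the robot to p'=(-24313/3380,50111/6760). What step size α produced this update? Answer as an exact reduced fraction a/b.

α = 1/10

F_att = 5/4·(g−p) = 5/4·(-2,-21) = (-2.5000,-26.2500)
o1: d²=13 ≤ ρ²=41; F_rep = 32·(3,2)/13² = (0.5680,0.3787)
o2: d²=52 > ρ²=41 → inactive
o3: d²=250 > ρ²=41 → inactive
F = F_att + ΣF_rep = (-1.9320,-25.8713)
Δp = p'−p = (-0.1932,-2.5871); α = Δx/Fx = (-653/3380) / (-653/338) = 1/10
check: Δy/Fy = (-17489/6760) / (-17489/676) = 1/10 ✓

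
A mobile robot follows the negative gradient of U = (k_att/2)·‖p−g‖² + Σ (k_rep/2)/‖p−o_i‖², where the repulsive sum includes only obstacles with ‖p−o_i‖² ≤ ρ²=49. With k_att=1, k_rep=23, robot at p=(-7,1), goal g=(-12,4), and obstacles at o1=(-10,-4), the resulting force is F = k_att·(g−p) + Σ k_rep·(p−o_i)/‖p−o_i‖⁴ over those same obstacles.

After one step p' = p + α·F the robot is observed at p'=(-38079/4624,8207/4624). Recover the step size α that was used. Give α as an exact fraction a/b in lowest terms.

α = 1/4

F_att = 1·(g−p) = 1·(-5,3) = (-5.0000,3.0000)
o1: d²=34 ≤ ρ²=49; F_rep = 23·(3,5)/34² = (0.0597,0.0995)
F = F_att + ΣF_rep = (-4.9403,3.0995)
Δp = p'−p = (-1.2351,0.7749); α = Δx/Fx = (-5711/4624) / (-5711/1156) = 1/4
check: Δy/Fy = (3583/4624) / (3583/1156) = 1/4 ✓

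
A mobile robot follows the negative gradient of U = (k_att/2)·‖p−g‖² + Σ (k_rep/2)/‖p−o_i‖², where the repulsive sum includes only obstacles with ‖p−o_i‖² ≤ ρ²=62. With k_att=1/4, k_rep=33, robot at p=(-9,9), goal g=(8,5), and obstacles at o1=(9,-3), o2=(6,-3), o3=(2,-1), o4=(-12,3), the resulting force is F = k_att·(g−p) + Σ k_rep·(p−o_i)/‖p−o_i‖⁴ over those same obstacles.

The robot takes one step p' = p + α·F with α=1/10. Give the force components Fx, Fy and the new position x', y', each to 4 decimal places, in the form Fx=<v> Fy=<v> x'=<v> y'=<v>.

F_att = 1/4·(g−p) = 1/4·(17,-4) = (4.2500,-1.0000)
o1: d²=468 > ρ²=62 → inactive
o2: d²=369 > ρ²=62 → inactive
o3: d²=221 > ρ²=62 → inactive
o4: d²=45 ≤ ρ²=62; F_rep = 33·(3,6)/45² = (0.0489,0.0978)
F = F_att + ΣF_rep = (4.2989,-0.9022)
p' = p + 1/10·F = (-8.5701,8.9098)

Fx=4.2989 Fy=-0.9022 x'=-8.5701 y'=8.9098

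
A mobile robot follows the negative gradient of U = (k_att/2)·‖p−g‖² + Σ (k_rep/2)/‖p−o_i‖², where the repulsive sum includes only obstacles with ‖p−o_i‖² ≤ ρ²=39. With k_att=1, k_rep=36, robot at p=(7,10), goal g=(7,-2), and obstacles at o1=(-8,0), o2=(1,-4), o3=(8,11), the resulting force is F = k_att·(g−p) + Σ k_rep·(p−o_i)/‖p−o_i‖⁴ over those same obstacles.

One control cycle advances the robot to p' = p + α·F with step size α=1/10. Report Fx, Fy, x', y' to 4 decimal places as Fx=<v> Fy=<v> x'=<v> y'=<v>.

Fx=-9.0000 Fy=-21.0000 x'=6.1000 y'=7.9000

F_att = 1·(g−p) = 1·(0,-12) = (0.0000,-12.0000)
o1: d²=325 > ρ²=39 → inactive
o2: d²=232 > ρ²=39 → inactive
o3: d²=2 ≤ ρ²=39; F_rep = 36·(-1,-1)/2² = (-9.0000,-9.0000)
F = F_att + ΣF_rep = (-9.0000,-21.0000)
p' = p + 1/10·F = (6.1000,7.9000)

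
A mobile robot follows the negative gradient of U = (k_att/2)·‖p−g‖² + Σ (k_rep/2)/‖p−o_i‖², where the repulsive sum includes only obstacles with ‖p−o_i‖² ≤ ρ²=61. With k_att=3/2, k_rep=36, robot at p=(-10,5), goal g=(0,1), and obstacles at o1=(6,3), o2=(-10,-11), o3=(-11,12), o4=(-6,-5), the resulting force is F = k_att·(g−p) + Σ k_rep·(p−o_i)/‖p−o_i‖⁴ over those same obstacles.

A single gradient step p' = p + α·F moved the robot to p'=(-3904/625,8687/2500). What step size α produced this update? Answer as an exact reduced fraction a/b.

F_att = 3/2·(g−p) = 3/2·(10,-4) = (15.0000,-6.0000)
o1: d²=260 > ρ²=61 → inactive
o2: d²=256 > ρ²=61 → inactive
o3: d²=50 ≤ ρ²=61; F_rep = 36·(1,-7)/50² = (0.0144,-0.1008)
o4: d²=116 > ρ²=61 → inactive
F = F_att + ΣF_rep = (15.0144,-6.1008)
Δp = p'−p = (3.7536,-1.5252); α = Δx/Fx = (2346/625) / (9384/625) = 1/4
check: Δy/Fy = (-3813/2500) / (-3813/625) = 1/4 ✓

α = 1/4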